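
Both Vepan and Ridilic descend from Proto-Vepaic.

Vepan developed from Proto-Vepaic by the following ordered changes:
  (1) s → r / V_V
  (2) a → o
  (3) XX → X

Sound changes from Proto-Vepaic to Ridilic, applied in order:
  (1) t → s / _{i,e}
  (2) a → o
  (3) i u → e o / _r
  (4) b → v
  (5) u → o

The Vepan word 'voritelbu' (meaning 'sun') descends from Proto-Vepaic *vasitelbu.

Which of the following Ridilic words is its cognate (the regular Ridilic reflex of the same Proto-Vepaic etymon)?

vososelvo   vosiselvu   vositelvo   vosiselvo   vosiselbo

Ridilic: *vasitelbu > vasiselbu > vosiselbu > vosiselvu > vosiselvo  (by palatalisation, vowel merger, unconditioned shift, vowel merger)
Among the options, 'vosiselvo' alone shows every Ridilic change applied in order.

vosiselvo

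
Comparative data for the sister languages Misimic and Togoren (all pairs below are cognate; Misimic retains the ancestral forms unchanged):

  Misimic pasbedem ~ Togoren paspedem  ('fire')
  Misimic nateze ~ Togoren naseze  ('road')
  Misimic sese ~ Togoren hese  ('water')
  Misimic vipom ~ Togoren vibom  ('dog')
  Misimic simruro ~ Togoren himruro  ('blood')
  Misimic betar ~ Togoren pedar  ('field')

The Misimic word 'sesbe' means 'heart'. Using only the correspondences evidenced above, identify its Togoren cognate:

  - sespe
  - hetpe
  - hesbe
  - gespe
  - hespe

hespe

sese ~ hese — Misimic s corresponds to Togoren h word-initially before a front vowel.
pasbedem ~ paspedem — Misimic b corresponds to Togoren p after a consonant, before a front vowel.
Applying these to Misimic 'sesbe':
  sesbe → hesbe   (s→h word-initially before a front vowel)
  hesbe → hespe   (b→p after a consonant, before a front vowel)
So the Togoren cognate is 'hespe'.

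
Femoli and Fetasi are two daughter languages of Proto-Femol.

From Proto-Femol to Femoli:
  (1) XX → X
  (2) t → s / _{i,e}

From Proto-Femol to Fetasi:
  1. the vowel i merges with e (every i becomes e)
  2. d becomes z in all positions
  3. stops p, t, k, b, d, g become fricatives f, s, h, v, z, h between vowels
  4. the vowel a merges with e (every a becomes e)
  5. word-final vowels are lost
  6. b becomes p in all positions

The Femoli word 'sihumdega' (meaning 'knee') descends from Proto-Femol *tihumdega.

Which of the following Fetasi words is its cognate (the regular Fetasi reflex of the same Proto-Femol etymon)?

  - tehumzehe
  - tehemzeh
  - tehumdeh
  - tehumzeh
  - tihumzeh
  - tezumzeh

tehumzeh

Fetasi: *tihumdega
  tihumdega → tehumdega   [vowel merger]
  tehumdega → tehumzega   [unconditioned shift]
  tehumzega → tehumzeha   [intervocalic lenition]
  tehumzeha → tehumzehe   [vowel merger]
  tehumzehe → tehumzeh   [apocope]
  tehumzeh (rule 6 does not apply)
  giving Fetasi tehumzeh.
Among the options, 'tehumzeh' alone shows every Fetasi change applied in order.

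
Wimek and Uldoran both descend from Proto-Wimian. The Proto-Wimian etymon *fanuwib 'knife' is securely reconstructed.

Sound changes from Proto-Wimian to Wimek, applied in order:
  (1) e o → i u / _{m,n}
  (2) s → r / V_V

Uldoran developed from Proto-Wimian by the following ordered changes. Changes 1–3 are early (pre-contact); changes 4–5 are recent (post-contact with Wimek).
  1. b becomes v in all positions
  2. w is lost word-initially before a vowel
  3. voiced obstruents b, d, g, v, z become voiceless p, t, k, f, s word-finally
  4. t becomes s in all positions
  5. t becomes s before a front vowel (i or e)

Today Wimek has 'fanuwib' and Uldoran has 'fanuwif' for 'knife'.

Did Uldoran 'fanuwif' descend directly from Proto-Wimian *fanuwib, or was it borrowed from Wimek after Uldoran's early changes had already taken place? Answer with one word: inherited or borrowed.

inherited

If inherited, *fanuwib would pass through all of Uldoran's changes:
Uldoran: *fanuwib > fanuwiv > fanuwif  (by unconditioned shift, final devoicing)
If borrowed from Wimek 'fanuwib' after the early changes, it would undergo only the recent ones:
  rule 4 (unconditioned shift): no change (fanuwib)
  rule 5 (palatalisation): no change (fanuwib)
  ⇒ as a loan: fanuwib
Uldoran 'fanuwif' matches the inherited outcome exactly, so it is an inherited cognate, not a loan.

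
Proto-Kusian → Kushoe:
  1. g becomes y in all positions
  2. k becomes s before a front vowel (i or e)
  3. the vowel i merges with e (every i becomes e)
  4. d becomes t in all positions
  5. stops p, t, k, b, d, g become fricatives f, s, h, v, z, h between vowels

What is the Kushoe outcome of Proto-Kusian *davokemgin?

tavosemyen

Kushoe: *davokemgin
  davokemgin → davokemyin   [unconditioned shift]
  davokemyin → davosemyin   [palatalisation]
  davosemyin → davosemyen   [vowel merger]
  davosemyen → tavosemyen   [unconditioned shift]
  tavosemyen (rule 5 does not apply)
  giving Kushoe tavosemyen.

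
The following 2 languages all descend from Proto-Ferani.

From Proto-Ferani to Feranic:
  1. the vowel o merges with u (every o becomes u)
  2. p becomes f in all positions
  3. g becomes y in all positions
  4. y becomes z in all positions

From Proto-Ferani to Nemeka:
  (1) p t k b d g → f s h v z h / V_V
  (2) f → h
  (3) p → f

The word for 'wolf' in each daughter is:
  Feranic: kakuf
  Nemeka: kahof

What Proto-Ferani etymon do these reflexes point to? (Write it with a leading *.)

*kakop

Position 4: Feranic has u, Nemeka has o. Nemeka preserves o here (none of its changes turn any other segment into o), so the proto-segment is *o.
Position 3: Feranic has k, Nemeka has h. Feranic preserves k here (none of its changes turn any other segment into k), so the proto-segment is *k.
Verify the candidate proto-form against each daughter:
Feranic: start from *kakop.
  rule 1 (vowel merger): kakop → kakup
  rule 2 (unconditioned shift): kakup → kakuf
  rule 3: no change — kakuf
  rule 4: no change — kakuf
  ⇒ Feranic kakuf
Nemeka: *kakop > kahop > kahof  (by intervocalic lenition, unconditioned shift)
*kakop is the unique common source.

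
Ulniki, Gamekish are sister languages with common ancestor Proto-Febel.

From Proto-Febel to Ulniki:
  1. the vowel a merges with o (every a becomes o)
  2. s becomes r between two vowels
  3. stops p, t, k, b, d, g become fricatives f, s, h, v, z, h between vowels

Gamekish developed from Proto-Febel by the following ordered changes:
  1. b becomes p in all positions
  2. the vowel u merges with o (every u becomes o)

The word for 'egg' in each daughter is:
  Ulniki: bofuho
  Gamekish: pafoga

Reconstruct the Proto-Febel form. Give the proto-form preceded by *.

Position 4: Ulniki has u, Gamekish has o. Ulniki preserves u here (none of its changes turn any other segment into u), so the proto-segment is *u.
Position 6: Ulniki has o, Gamekish has a. Gamekish preserves a here (none of its changes turn any other segment into a), so the proto-segment is *a.
Continuing position by position gives *bafuga; check it forward:
Ulniki: *bafuga
  bafuga → bofugo   [vowel merger]
  bofugo (rule 2 does not apply)
  bofugo → bofuho   [intervocalic lenition]
  giving Ulniki bofuho.
Gamekish: *bafuga > pafuga > pafoga  (by unconditioned shift, vowel merger)
No other proto-form is consistent with every reflex, so the reconstruction is *bafuga.

*bafuga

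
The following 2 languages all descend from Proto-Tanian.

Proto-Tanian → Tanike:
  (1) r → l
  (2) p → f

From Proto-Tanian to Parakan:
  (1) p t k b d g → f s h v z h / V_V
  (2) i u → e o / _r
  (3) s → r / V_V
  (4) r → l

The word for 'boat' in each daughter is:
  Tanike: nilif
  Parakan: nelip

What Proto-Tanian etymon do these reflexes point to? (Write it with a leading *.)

Position 2: Tanike has i, Parakan has e. Tanike preserves i here (none of its changes turn any other segment into i), so the proto-segment is *i.
Position 5: Tanike has f, Parakan has p. Parakan preserves p here (none of its changes turn any other segment into p), so the proto-segment is *p.
The remaining positions agree across the daughters. Check the candidate against every language:
Tanike: *nirip > nilip > nilif  (by unconditioned shift, unconditioned shift)
Parakan: start from *nirip.
  rule 1: no change — nirip
  rule 2 (pre-rhotic lowering): nirip → nerip
  rule 3: no change — nerip
  rule 4 (unconditioned shift): nerip → nelip
  ⇒ Parakan nelip
*nirip is the unique common source.

*nirip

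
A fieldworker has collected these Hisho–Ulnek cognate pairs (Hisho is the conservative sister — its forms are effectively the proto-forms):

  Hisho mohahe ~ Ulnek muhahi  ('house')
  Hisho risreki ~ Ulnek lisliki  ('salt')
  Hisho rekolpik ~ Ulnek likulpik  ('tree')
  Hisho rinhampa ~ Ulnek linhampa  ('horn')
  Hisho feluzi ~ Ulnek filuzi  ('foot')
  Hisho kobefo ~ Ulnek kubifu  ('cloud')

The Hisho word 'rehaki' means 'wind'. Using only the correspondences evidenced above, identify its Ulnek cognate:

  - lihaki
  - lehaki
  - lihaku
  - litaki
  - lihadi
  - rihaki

lihaki

rekolpik ~ likulpik — Hisho r corresponds to Ulnek l word-initially before a front vowel.
risreki ~ lisliki, rekolpik ~ likulpik — Hisho e corresponds to Ulnek i after a consonant, before a consonant other than r, m, n, p, b, f, v.
Applying these to Hisho 'rehaki':
  rehaki → lehaki   (r→l word-initially before a front vowel)
  lehaki → lihaki   (e→i after a consonant, before a consonant other than r, m, n, p, b, f, v)
So the Ulnek cognate is 'lihaki'.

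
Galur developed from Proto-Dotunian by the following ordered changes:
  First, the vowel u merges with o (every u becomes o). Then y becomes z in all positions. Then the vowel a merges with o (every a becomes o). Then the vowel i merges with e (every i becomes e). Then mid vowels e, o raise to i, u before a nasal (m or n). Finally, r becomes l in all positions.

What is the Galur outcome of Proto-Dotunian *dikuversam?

dekovelsum

Galur: *dikuversam
  dikuversam → dikoversam   [vowel merger]
  dikoversam (rule 2 does not apply)
  dikoversam → dikoversom   [vowel merger]
  dikoversom → dekoversom   [vowel merger]
  dekoversom → dekoversum   [pre-nasal raising]
  dekoversum → dekovelsum   [unconditioned shift]
  giving Galur dekovelsum.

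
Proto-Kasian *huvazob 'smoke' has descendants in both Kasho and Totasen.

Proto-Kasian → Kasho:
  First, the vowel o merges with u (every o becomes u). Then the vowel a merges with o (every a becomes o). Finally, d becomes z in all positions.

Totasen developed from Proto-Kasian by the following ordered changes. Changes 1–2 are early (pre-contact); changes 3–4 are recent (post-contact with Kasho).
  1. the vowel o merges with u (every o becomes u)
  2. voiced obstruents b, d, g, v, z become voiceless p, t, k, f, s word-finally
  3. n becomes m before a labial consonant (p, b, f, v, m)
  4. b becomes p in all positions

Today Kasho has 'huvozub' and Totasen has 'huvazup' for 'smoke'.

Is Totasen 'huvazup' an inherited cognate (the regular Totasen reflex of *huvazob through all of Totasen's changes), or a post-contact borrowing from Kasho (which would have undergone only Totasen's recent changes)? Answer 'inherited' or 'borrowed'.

inherited

If inherited, *huvazob would pass through all of Totasen's changes:
Totasen: *huvazob > huvazub > huvazup  (by vowel merger, final devoicing)
If borrowed from Kasho 'huvozub' after the early changes, it would undergo only the recent ones:
  rule 3 (nasal place assimilation): no change (huvozub)
  rule 4 (unconditioned shift): huvozub → huvozup
  ⇒ as a loan: huvozup
Totasen 'huvazup' matches the inherited outcome exactly, so it is an inherited cognate, not a loan.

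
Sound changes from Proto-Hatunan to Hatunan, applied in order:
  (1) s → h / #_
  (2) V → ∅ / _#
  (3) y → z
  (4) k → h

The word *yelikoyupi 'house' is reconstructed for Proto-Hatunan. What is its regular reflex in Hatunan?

Hatunan: *yelikoyupi > yelikoyup > zelikozup > zelihozup  (by apocope, unconditioned shift, unconditioned shift)

zelihozup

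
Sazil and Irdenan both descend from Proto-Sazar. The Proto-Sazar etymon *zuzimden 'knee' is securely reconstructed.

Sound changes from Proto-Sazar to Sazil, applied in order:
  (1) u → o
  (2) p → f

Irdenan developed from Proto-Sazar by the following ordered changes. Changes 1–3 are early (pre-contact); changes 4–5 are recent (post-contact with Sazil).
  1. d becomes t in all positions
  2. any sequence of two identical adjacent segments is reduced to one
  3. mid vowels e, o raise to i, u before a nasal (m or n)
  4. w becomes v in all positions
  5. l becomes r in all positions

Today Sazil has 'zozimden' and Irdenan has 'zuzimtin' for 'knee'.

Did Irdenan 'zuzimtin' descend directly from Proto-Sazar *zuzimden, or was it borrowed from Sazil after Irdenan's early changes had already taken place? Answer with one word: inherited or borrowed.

inherited

If inherited, *zuzimden would pass through all of Irdenan's changes:
Irdenan: start from *zuzimden.
  rule 1 (unconditioned shift): zuzimden → zuzimten
  rule 2: no change — zuzimten
  rule 3 (pre-nasal raising): zuzimten → zuzimtin
  rule 4: no change — zuzimtin
  rule 5: no change — zuzimtin
  ⇒ Irdenan zuzimtin
If borrowed from Sazil 'zozimden' after the early changes, it would undergo only the recent ones:
  rule 4 (unconditioned shift): no change (zozimden)
  rule 5 (unconditioned shift): no change (zozimden)
  ⇒ as a loan: zozimden
Irdenan 'zuzimtin' matches the inherited outcome exactly, so it is an inherited cognate, not a loan.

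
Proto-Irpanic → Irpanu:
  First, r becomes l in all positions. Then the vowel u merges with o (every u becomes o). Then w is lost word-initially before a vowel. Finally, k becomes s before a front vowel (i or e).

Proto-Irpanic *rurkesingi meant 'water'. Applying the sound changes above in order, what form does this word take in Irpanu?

Irpanu: *rurkesingi
  rurkesingi → lulkesingi   [unconditioned shift]
  lulkesingi → lolkesingi   [vowel merger]
  lolkesingi (rule 3 does not apply)
  lolkesingi → lolsesingi   [palatalisation]
  giving Irpanu lolsesingi.

lolsesingi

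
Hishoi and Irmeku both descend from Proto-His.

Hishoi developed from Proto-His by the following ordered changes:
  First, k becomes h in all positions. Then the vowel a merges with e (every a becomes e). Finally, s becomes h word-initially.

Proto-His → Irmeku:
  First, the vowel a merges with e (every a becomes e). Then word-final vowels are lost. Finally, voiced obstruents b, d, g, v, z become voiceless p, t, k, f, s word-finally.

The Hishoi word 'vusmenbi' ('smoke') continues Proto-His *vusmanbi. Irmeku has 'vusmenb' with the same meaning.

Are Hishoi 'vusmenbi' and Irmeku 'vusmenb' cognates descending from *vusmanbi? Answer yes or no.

Derive the expected Irmeku reflex of *vusmanbi:
Irmeku: *vusmanbi > vusmenbi > vusmenb > vusmenp  (by vowel merger, apocope, final devoicing)
The regular Irmeku reflex would be 'vusmenp', but the attested form is 'vusmenb'. The correspondence is irregular, so they are not cognates (the Irmeku form has a different source).

no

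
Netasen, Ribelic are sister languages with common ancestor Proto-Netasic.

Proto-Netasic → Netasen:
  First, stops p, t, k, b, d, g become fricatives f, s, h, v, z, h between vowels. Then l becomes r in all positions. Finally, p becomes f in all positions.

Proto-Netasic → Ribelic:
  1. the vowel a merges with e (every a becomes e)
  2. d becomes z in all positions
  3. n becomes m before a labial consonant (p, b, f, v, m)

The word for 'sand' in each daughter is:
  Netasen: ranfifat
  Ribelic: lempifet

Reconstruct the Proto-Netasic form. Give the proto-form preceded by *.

*lanpifat

Position 2: Netasen has a, Ribelic has e. Netasen preserves a here (none of its changes turn any other segment into a), so the proto-segment is *a.
Position 3: Netasen has n, Ribelic has m. Netasen preserves n here (none of its changes turn any other segment into n), so the proto-segment is *n.
Position 4: Netasen has f, Ribelic has p. Ribelic preserves p here (none of its changes turn any other segment into p), so the proto-segment is *p.
This points to *lanpifat. Verify forward in each daughter:
Netasen: start from *lanpifat.
  rule 1: no change — lanpifat
  rule 2 (unconditioned shift): lanpifat → ranpifat
  rule 3 (unconditioned shift): ranpifat → ranfifat
  ⇒ Netasen ranfifat
Ribelic: start from *lanpifat.
  rule 1 (vowel merger): lanpifat → lenpifet
  rule 2: no change — lenpifet
  rule 3 (nasal place assimilation): lenpifet → lempifet
  ⇒ Ribelic lempifet
No other proto-form is consistent with every reflex, so the reconstruction is *lanpifat.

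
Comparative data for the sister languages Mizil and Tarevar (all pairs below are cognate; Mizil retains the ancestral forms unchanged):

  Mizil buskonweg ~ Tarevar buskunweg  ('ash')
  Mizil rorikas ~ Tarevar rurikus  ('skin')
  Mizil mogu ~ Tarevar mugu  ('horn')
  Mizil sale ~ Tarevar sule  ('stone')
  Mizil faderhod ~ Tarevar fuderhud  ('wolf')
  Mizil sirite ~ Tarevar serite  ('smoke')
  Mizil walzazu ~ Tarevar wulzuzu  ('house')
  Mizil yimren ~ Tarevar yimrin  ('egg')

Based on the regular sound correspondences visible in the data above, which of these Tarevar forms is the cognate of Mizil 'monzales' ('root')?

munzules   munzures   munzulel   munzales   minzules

buskonweg ~ buskunweg — Mizil o corresponds to Tarevar u after a consonant, before a nasal.
rorikas ~ rurikus, sale ~ sule — Mizil a corresponds to Tarevar u after a consonant, before a consonant other than r, m, n, p, b, f, v.
Applying these to Mizil 'monzales':
  monzales → munzales   (o→u after a consonant, before a nasal)
  munzales → munzules   (a→u after a consonant, before a consonant other than r, m, n, p, b, f, v)
So the Tarevar cognate is 'munzules'.

munzules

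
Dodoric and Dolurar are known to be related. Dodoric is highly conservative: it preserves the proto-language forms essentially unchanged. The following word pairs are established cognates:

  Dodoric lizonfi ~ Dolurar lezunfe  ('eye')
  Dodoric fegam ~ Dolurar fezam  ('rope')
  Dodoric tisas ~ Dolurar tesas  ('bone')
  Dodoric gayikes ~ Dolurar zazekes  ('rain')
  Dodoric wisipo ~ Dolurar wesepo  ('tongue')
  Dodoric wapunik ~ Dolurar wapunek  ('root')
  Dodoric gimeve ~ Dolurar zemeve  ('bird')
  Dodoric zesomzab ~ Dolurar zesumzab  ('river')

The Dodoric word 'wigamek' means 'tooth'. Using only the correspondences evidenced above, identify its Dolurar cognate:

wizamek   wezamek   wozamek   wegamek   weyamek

lizonfi ~ lezunfe, tisas ~ tesas — Dodoric i corresponds to Dolurar e after a consonant, before a consonant other than r, m, n, p, b, f, v.
fegam ~ fezam — Dodoric g corresponds to Dolurar z between vowels (before a back vowel).
Applying these to Dodoric 'wigamek':
  wigamek → wegamek   (i→e after a consonant, before a consonant other than r, m, n, p, b, f, v)
  wegamek → wezamek   (g→z between vowels (before a back vowel))
So the Dolurar cognate is 'wezamek'.

wezamek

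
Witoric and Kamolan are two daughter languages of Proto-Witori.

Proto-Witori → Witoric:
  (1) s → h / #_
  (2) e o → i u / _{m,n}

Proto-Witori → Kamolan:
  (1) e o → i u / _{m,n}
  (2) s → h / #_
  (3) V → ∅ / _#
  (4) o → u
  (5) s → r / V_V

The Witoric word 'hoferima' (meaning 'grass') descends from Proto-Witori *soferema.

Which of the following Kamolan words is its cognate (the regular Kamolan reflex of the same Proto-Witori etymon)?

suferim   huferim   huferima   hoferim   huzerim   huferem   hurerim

huferim

Kamolan: start from *soferema.
  rule 1 (pre-nasal raising): soferema → soferima
  rule 2 (debuccalisation): soferima → hoferima
  rule 3 (apocope): hoferima → hoferim
  rule 4 (vowel merger): hoferim → huferim
  rule 5: no change — huferim
  ⇒ Kamolan huferim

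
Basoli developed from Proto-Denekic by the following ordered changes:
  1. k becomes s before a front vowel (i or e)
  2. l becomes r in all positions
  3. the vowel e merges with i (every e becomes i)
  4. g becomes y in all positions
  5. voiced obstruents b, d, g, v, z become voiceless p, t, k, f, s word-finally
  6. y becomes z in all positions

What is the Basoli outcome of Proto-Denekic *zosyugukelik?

Basoli: *zosyugukelik > zosyuguselik > zosyuguserik > zosyugusirik > zosyuyusirik > zoszuzusirik  (by palatalisation, unconditioned shift, vowel merger, unconditioned shift, unconditioned shift)

zoszuzusirik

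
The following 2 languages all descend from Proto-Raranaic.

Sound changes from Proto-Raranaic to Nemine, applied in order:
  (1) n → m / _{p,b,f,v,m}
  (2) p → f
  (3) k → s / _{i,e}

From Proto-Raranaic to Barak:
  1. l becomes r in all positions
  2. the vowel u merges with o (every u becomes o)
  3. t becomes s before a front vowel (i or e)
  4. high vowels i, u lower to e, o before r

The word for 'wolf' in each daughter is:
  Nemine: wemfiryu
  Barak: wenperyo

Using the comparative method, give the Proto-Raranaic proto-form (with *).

Position 4: Nemine has f, Barak has p. Barak preserves p here (none of its changes turn any other segment into p), so the proto-segment is *p.
Position 3: Nemine has m, Barak has n. Barak preserves n here (none of its changes turn any other segment into n), so the proto-segment is *n.
This points to *wenpiryu. Verify forward in each daughter:
Nemine: start from *wenpiryu.
  rule 1 (nasal place assimilation): wenpiryu → wempiryu
  rule 2 (unconditioned shift): wempiryu → wemfiryu
  rule 3: no change — wemfiryu
  ⇒ Nemine wemfiryu
Barak: *wenpiryu
  wenpiryu (rule 1 does not apply)
  wenpiryu → wenpiryo   [vowel merger]
  wenpiryo (rule 3 does not apply)
  wenpiryo → wenperyo   [pre-rhotic lowering]
  giving Barak wenperyo.
*wenpiryu is the unique common source.

*wenpiryu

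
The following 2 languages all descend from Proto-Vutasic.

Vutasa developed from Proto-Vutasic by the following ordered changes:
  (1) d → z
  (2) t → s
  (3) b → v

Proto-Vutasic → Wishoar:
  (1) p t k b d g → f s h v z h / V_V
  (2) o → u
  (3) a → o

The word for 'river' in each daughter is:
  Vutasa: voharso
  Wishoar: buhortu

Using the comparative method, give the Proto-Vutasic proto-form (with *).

*boharto

Position 4: Vutasa has a, Wishoar has o. Vutasa preserves a here (none of its changes turn any other segment into a), so the proto-segment is *a.
Position 2: Vutasa has o, Wishoar has u. Vutasa preserves o here (none of its changes turn any other segment into o), so the proto-segment is *o.
Position 7: Vutasa has o, Wishoar has u. Vutasa preserves o here (none of its changes turn any other segment into o), so the proto-segment is *o.
Verify the candidate proto-form against each daughter:
Vutasa: *boharto > boharso > voharso  (by unconditioned shift, unconditioned shift)
Wishoar: start from *boharto.
  rule 1: no change — boharto
  rule 2 (vowel merger): boharto → buhartu
  rule 3 (vowel merger): buhartu → buhortu
  ⇒ Wishoar buhortu
Only *boharto yields all of Vutasa voharso, Wishoar buhortu.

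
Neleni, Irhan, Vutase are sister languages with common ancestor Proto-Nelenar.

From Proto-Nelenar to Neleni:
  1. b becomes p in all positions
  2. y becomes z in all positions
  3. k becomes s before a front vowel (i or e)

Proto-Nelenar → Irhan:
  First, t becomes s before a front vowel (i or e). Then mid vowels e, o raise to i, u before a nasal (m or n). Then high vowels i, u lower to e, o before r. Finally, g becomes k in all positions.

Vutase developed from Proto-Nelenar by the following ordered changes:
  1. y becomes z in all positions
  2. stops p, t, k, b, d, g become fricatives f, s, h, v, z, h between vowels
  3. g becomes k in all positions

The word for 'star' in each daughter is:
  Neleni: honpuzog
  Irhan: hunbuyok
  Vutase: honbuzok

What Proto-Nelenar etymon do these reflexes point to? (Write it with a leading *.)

Position 4: Neleni has p, Irhan has b, Vutase has b. Irhan preserves b here (none of its changes turn any other segment into b), so the proto-segment is *b.
Position 8: Neleni has g, Irhan has k, Vutase has k. Neleni preserves g here (none of its changes turn any other segment into g), so the proto-segment is *g.
Position 2: Neleni has o, Irhan has u, Vutase has o. Neleni preserves o here (none of its changes turn any other segment into o), so the proto-segment is *o.
Continuing position by position gives *honbuyog; check it forward:
Neleni: *honbuyog > honpuyog > honpuzog  (by unconditioned shift, unconditioned shift)
Irhan: *honbuyog > hunbuyog > hunbuyok  (by pre-nasal raising, unconditioned shift)
Vutase: *honbuyog
  honbuyog → honbuzog   [unconditioned shift]
  honbuzog (rule 2 does not apply)
  honbuzog → honbuzok   [unconditioned shift]
  giving Vutase honbuzok.
*honbuyog is the unique common source.

*honbuyog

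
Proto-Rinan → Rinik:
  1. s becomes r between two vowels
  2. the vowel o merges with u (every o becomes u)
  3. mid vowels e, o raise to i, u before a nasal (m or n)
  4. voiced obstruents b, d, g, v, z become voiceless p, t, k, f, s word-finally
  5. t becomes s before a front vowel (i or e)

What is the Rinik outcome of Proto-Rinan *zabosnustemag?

Rinik: *zabosnustemag
  zabosnustemag (rule 1 does not apply)
  zabosnustemag → zabusnustemag   [vowel merger]
  zabusnustemag → zabusnustimag   [pre-nasal raising]
  zabusnustimag → zabusnustimak   [final devoicing]
  zabusnustimak → zabusnussimak   [palatalisation]
  giving Rinik zabusnussimak.

zabusnussimak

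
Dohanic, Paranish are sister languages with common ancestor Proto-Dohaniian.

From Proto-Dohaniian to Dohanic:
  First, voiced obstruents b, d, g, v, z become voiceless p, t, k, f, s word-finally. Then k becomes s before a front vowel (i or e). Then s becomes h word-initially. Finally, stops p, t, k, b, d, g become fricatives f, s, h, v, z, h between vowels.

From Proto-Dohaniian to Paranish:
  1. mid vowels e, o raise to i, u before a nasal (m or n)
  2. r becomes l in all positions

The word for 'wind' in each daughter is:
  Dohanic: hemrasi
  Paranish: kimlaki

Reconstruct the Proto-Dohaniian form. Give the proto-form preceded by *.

Position 6: Dohanic has s, Paranish has k. Paranish preserves k here (none of its changes turn any other segment into k), so the proto-segment is *k.
Position 1: Dohanic has h, Paranish has k. Paranish preserves k here (none of its changes turn any other segment into k), so the proto-segment is *k.
Position 4: Dohanic has r, Paranish has l. Dohanic preserves r here (none of its changes turn any other segment into r), so the proto-segment is *r.
Continuing position by position gives *kemraki; check it forward:
Dohanic: start from *kemraki.
  rule 1: no change — kemraki
  rule 2 (palatalisation): kemraki → semrasi
  rule 3 (debuccalisation): semrasi → hemrasi
  rule 4: no change — hemrasi
  ⇒ Dohanic hemrasi
Paranish: *kemraki > kimraki > kimlaki  (by pre-nasal raising, unconditioned shift)
No other proto-form is consistent with every reflex, so the reconstruction is *kemraki.

*kemraki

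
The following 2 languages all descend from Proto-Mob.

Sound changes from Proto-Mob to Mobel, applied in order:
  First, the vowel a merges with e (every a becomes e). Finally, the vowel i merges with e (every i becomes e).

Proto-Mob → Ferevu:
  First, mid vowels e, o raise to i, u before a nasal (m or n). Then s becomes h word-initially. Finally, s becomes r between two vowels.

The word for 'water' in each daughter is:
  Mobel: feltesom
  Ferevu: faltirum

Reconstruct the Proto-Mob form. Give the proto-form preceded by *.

*faltisom

Position 2: Mobel has e, Ferevu has a. Ferevu preserves a here (none of its changes turn any other segment into a), so the proto-segment is *a.
Position 6: Mobel has s, Ferevu has r. Mobel preserves s here (none of its changes turn any other segment into s), so the proto-segment is *s.
Position 7: Mobel has o, Ferevu has u. Mobel preserves o here (none of its changes turn any other segment into o), so the proto-segment is *o.
This points to *faltisom. Verify forward in each daughter:
Mobel: *faltisom
  faltisom → feltisom   [vowel merger]
  feltisom → feltesom   [vowel merger]
  giving Mobel feltesom.
Ferevu: *faltisom
  faltisom → faltisum   [pre-nasal raising]
  faltisum (rule 2 does not apply)
  faltisum → faltirum   [rhotacism]
  giving Ferevu faltirum.
No other proto-form is consistent with every reflex, so the reconstruction is *faltisom.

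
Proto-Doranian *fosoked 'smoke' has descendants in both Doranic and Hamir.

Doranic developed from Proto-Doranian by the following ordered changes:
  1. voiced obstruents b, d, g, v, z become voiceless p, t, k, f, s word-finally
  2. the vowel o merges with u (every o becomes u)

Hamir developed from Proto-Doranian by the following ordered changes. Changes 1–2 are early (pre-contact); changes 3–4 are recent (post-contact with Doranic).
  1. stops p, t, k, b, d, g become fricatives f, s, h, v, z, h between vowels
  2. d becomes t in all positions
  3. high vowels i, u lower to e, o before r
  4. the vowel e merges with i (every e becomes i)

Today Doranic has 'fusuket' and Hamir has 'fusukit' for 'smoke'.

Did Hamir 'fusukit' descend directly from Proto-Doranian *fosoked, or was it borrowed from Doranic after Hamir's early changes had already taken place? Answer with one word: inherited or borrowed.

If inherited, *fosoked would pass through all of Hamir's changes:
Hamir: *fosoked
  fosoked → fosohed   [intervocalic lenition]
  fosohed → fosohet   [unconditioned shift]
  fosohet (rule 3 does not apply)
  fosohet → fosohit   [vowel merger]
  giving Hamir fosohit.
If borrowed from Doranic 'fusuket' after the early changes, it would undergo only the recent ones:
  rule 3 (pre-rhotic lowering): no change (fusuket)
  rule 4 (vowel merger): fusuket → fusukit
  ⇒ as a loan: fusukit
Hamir 'fusukit' matches the loan outcome 'fusukit', not the inherited 'fosohit' — it skipped the early Hamir changes, so it was borrowed from Doranic.

borrowed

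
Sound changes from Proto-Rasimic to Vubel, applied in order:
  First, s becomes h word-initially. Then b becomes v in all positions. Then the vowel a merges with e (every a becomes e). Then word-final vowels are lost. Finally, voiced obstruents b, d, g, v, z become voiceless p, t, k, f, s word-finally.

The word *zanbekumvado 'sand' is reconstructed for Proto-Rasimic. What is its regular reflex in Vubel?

zenvekumvet

Vubel: *zanbekumvado > zanvekumvado > zenvekumvedo > zenvekumved > zenvekumvet  (by unconditioned shift, vowel merger, apocope, final devoicing)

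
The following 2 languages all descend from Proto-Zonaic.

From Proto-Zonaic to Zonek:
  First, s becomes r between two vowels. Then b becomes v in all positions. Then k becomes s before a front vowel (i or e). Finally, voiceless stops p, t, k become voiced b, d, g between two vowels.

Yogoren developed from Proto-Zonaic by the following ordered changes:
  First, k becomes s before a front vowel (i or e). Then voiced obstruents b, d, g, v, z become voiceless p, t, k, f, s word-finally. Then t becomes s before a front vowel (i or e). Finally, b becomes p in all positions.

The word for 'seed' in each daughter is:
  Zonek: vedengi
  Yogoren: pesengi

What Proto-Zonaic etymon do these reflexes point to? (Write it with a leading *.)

Position 3: Zonek has d, Yogoren has s. Taking the neighbouring segments as reconstructed: Zonek d could go back to *t or *d; Yogoren s could go back to *t or *k or *s — the one source consistent with every daughter is *t.
Position 1: Zonek has v, Yogoren has p. Taking the neighbouring segments as reconstructed: Zonek v could go back to *b or *v; Yogoren p could go back to *p or *b — the one source consistent with every daughter is *b.
Verify the candidate proto-form against each daughter:
Zonek: *betengi
  betengi (rule 1 does not apply)
  betengi → vetengi   [unconditioned shift]
  vetengi (rule 3 does not apply)
  vetengi → vedengi   [intervocalic voicing]
  giving Zonek vedengi.
Yogoren: *betengi
  betengi (rule 1 does not apply)
  betengi (rule 2 does not apply)
  betengi → besengi   [palatalisation]
  besengi → pesengi   [unconditioned shift]
  giving Yogoren pesengi.
No other proto-form is consistent with every reflex, so the reconstruction is *betengi.

*betengi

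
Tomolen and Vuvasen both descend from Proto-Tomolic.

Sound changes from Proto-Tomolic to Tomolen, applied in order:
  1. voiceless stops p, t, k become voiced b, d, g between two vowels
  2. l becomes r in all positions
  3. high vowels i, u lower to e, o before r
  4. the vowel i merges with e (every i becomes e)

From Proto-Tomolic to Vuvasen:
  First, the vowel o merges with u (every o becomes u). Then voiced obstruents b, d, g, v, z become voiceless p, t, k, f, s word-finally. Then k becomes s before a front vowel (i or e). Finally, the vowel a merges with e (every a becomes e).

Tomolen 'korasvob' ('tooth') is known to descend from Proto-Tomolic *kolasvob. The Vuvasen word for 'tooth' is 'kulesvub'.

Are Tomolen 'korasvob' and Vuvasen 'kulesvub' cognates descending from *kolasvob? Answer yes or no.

Derive the expected Vuvasen reflex of *kolasvob:
Vuvasen: *kolasvob > kulasvub > kulasvup > kulesvup  (by vowel merger, final devoicing, vowel merger)
The regular Vuvasen reflex would be 'kulesvup', but the attested form is 'kulesvub'. The correspondence is irregular, so they are not cognates (the Vuvasen form has a different source).

no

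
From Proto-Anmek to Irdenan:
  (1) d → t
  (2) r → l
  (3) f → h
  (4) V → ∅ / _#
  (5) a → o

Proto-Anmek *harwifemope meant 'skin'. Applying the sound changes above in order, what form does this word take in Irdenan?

Irdenan: start from *harwifemope.
  rule 1: no change — harwifemope
  rule 2 (unconditioned shift): harwifemope → halwifemope
  rule 3 (unconditioned shift): halwifemope → halwihemope
  rule 4 (apocope): halwihemope → halwihemop
  rule 5 (vowel merger): halwihemop → holwihemop
  ⇒ Irdenan holwihemop

holwihemop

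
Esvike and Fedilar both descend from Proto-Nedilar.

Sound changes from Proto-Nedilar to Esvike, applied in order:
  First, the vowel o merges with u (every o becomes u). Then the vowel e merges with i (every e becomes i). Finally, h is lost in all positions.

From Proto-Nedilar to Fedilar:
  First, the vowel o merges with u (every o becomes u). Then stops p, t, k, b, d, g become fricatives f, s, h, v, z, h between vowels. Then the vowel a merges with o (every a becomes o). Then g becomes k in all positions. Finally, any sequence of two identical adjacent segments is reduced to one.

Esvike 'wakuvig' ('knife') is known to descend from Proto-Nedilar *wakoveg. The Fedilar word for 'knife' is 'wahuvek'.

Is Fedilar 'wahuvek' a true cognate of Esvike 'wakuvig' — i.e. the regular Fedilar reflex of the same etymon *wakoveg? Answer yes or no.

no

Derive the expected Fedilar reflex of *wakoveg:
Fedilar: *wakoveg > wakuveg > wahuveg > wohuveg > wohuvek  (by vowel merger, intervocalic lenition, vowel merger, unconditioned shift)
The regular Fedilar reflex would be 'wohuvek', but the attested form is 'wahuvek'. The correspondence is irregular, so they are not cognates (the Fedilar form has a different source).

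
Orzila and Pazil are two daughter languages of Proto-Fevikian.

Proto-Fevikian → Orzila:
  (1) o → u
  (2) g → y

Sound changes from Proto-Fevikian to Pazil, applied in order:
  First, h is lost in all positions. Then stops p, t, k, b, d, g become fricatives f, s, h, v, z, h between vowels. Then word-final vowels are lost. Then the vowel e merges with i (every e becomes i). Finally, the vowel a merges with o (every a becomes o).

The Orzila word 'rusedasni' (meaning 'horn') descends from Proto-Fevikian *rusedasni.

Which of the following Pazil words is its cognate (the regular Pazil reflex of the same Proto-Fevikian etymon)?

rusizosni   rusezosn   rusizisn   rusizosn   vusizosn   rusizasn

Pazil: *rusedasni
  rusedasni (rule 1 does not apply)
  rusedasni → rusezasni   [intervocalic lenition]
  rusezasni → rusezasn   [apocope]
  rusezasn → rusizasn   [vowel merger]
  rusizasn → rusizosn   [vowel merger]
  giving Pazil rusizosn.
Only 'rusizosn' matches the regular Pazil development of *rusedasni.

rusizosn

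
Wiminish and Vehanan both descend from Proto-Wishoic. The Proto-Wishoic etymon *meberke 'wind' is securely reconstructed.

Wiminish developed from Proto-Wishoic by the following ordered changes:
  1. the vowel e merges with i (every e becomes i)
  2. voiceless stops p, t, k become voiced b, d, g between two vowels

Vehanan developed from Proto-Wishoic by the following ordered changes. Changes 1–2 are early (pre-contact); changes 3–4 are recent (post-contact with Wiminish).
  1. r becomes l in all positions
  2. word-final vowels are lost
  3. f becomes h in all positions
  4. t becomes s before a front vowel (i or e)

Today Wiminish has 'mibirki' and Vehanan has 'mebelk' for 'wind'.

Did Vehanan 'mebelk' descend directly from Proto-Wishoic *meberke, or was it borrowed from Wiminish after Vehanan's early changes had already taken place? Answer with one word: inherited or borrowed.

If inherited, *meberke would pass through all of Vehanan's changes:
Vehanan: *meberke
  meberke → mebelke   [unconditioned shift]
  mebelke → mebelk   [apocope]
  mebelk (rule 3 does not apply)
  mebelk (rule 4 does not apply)
  giving Vehanan mebelk.
If borrowed from Wiminish 'mibirki' after the early changes, it would undergo only the recent ones:
  rule 3 (unconditioned shift): no change (mibirki)
  rule 4 (palatalisation): no change (mibirki)
  ⇒ as a loan: mibirki
Vehanan 'mebelk' matches the inherited outcome exactly, so it is an inherited cognate, not a loan.

inherited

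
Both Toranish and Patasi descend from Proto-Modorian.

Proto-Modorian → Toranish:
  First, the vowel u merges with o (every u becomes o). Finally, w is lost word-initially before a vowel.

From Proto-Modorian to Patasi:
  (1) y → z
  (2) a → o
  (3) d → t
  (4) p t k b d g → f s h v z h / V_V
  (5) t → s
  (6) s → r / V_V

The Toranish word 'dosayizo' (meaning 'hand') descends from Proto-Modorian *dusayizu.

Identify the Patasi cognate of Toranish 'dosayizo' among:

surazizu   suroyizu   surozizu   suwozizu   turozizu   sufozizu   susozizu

Patasi: *dusayizu > dusazizu > dusozizu > tusozizu > susozizu > surozizu  (by unconditioned shift, vowel merger, unconditioned shift, unconditioned shift, rhotacism)
Only 'surozizu' matches the regular Patasi development of *dusayizu.

surozizu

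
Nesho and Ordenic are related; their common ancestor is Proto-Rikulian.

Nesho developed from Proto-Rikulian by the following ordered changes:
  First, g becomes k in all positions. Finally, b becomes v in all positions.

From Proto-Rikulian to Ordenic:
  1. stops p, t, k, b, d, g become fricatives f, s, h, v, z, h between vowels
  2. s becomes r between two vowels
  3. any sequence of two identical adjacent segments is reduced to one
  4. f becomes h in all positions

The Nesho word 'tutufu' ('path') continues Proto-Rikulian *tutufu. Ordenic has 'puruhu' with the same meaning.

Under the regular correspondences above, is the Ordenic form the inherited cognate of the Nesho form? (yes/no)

no

Derive the expected Ordenic reflex of *tutufu:
Ordenic: *tutufu > tusufu > turufu > turuhu  (by intervocalic lenition, rhotacism, unconditioned shift)
The regular Ordenic reflex would be 'turuhu', but the attested form is 'puruhu'. The correspondence is irregular, so they are not cognates (the Ordenic form has a different source).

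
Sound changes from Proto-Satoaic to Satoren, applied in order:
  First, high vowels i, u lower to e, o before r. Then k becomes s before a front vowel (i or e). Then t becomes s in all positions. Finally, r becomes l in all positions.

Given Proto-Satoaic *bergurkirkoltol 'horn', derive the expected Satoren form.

Satoren: *bergurkirkoltol
  bergurkirkoltol → bergorkerkoltol   [pre-rhotic lowering]
  bergorkerkoltol → bergorserkoltol   [palatalisation]
  bergorserkoltol → bergorserkolsol   [unconditioned shift]
  bergorserkolsol → belgolselkolsol   [unconditioned shift]
  giving Satoren belgolselkolsol.

belgolselkolsol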